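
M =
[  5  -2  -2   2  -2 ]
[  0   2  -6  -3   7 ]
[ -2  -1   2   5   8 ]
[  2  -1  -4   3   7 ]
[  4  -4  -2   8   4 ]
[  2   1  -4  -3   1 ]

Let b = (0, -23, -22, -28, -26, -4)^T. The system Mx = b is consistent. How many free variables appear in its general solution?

0

Row reduce the augmented matrix [M | b].
R3 ← R3 + (2/5)·R1: [0, -9/5, 6/5, 29/5, 36/5, -22]
R4 ← R4 − (2/5)·R1: [0, -1/5, -16/5, 11/5, 39/5, -28]
R5 ← R5 − (4/5)·R1: [0, -12/5, -2/5, 32/5, 28/5, -26]
R6 ← R6 − (2/5)·R1: [0, 9/5, -16/5, -19/5, 9/5, -4]
R3 ← R3 + (9/10)·R2: [0, 0, -21/5, 31/10, 27/2, -427/10]
R4 ← R4 + (1/10)·R2: [0, 0, -19/5, 19/10, 17/2, -303/10]
R5 ← R5 + (6/5)·R2: [0, 0, -38/5, 14/5, 14, -268/5]
R6 ← R6 − (9/10)·R2: [0, 0, 11/5, -11/10, -9/2, 167/10]
R4 ← R4 − (19/21)·R3: [0, 0, 0, -19/21, -26/7, 25/3]
R5 ← R5 − (38/21)·R3: [0, 0, 0, -59/21, -73/7, 71/3]
R6 ← R6 + (11/21)·R3: [0, 0, 0, 11/21, 18/7, -17/3]
R5 ← R5 − (59/19)·R4: [0, 0, 0, 0, 21/19, -42/19]
R6 ← R6 + (11/19)·R4: [0, 0, 0, 0, 8/19, -16/19]
R6 ← R6 − (8/21)·R5: [0, 0, 0, 0, 0, 0]
The echelon form has 5 nonzero rows, and every pivot lies in the first 5 columns, so rank(M) = rank([M|b]) = 5.
The system is consistent.
Free variables = (unknowns) − (rank) = 5 − 5 = 0.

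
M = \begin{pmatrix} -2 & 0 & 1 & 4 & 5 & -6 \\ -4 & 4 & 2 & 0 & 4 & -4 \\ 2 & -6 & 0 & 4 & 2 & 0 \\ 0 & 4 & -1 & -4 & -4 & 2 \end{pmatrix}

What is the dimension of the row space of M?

3

Row reduce to echelon form.
R2 ← R2 − (2)·R1: [0, 4, 0, -8, -6, 8]
R3 ← R3 + R1: [0, -6, 1, 8, 7, -6]
R3 ← R3 + (3/2)·R2: [0, 0, 1, -4, -2, 6]
R4 ← R4 − R2: [0, 0, -1, 4, 2, -6]
R4 ← R4 + R3: [0, 0, 0, 0, 0, 0]
Echelon form has 3 nonzero rows, so rank(M) = 3.
The row space has dimension equal to the rank: 3.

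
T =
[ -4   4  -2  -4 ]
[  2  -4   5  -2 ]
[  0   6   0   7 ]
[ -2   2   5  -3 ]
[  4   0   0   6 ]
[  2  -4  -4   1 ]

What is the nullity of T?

Row reduce to echelon form.
R2 ← R2 + (1/2)·R1: [0, -2, 4, -4]
R4 ← R4 − (1/2)·R1: [0, 0, 6, -1]
R5 ← R5 + R1: [0, 4, -2, 2]
R6 ← R6 + (1/2)·R1: [0, -2, -5, -1]
R3 ← R3 + (3)·R2: [0, 0, 12, -5]
R5 ← R5 + (2)·R2: [0, 0, 6, -6]
R6 ← R6 − R2: [0, 0, -9, 3]
R4 ← R4 − (1/2)·R3: [0, 0, 0, 3/2]
R5 ← R5 − (1/2)·R3: [0, 0, 0, -7/2]
R6 ← R6 + (3/4)·R3: [0, 0, 0, -3/4]
R5 ← R5 + (7/3)·R4: [0, 0, 0, 0]
R6 ← R6 + (1/2)·R4: [0, 0, 0, 0]
4 nonzero rows, so rank(T) = 4.
T has 4 columns; by rank–nullity, nullity = 4 − 4 = 0.

0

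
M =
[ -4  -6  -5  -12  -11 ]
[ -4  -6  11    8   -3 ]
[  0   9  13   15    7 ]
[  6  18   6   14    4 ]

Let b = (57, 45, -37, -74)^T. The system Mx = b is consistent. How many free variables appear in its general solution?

Row reduce the augmented matrix [M | b].
R2 ← R2 − R1: [0, 0, 16, 20, 8, -12]
R4 ← R4 + (3/2)·R1: [0, 9, -3/2, -4, -25/2, 23/2]
Swap R2 ↔ R3
R4 ← R4 − R2: [0, 0, -29/2, -19, -39/2, 97/2]
R4 ← R4 + (29/32)·R3: [0, 0, 0, -7/8, -49/4, 301/8]
The echelon form has 4 nonzero rows, and every pivot lies in the first 5 columns, so rank(M) = rank([M|b]) = 4.
The system is consistent.
Free variables = (unknowns) − (rank) = 5 − 4 = 1.

1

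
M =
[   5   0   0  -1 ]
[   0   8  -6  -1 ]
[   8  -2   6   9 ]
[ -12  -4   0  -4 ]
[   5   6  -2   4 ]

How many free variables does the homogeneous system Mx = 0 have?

1

Row reduce to echelon form.
R3 ← R3 − (8/5)·R1: [0, -2, 6, 53/5]
R4 ← R4 + (12/5)·R1: [0, -4, 0, -32/5]
R5 ← R5 − R1: [0, 6, -2, 5]
R3 ← R3 + (1/4)·R2: [0, 0, 9/2, 207/20]
R4 ← R4 + (1/2)·R2: [0, 0, -3, -69/10]
R5 ← R5 − (3/4)·R2: [0, 0, 5/2, 23/4]
R4 ← R4 + (2/3)·R3: [0, 0, 0, 0]
R5 ← R5 − (5/9)·R3: [0, 0, 0, 0]
3 nonzero rows, so rank(M) = 3.
M has 4 columns; by rank–nullity, nullity = 4 − 3 = 1.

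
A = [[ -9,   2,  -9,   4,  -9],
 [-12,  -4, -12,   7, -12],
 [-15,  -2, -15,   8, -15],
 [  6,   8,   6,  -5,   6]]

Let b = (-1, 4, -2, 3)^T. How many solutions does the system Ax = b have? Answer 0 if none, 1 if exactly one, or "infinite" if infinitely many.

0

Row reduce the augmented matrix [A | b].
R2 ← R2 − (4/3)·R1: [0, -20/3, 0, 5/3, 0, 16/3]
R3 ← R3 − (5/3)·R1: [0, -16/3, 0, 4/3, 0, -1/3]
R4 ← R4 + (2/3)·R1: [0, 28/3, 0, -7/3, 0, 7/3]
R3 ← R3 − (4/5)·R2: [0, 0, 0, 0, 0, -23/5]
R4 ← R4 + (7/5)·R2: [0, 0, 0, 0, 0, 49/5]
R4 ← R4 + (49/23)·R3: [0, 0, 0, 0, 0, 0]
The echelon form has 3 nonzero rows; the last pivot sits in the augmented column, so rank(A) = 2 but rank([A|b]) = 3.
Since the ranks differ, the system is inconsistent.
It has no solutions.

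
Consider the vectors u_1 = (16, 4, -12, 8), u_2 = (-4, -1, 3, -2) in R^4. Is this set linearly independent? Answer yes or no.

no

Form the matrix with these vectors as rows and row reduce.
R2 ← R2 + (1/4)·R1: [0, 0, 0, 0]
1 nonzero row, so the 2 vectors span a space of dimension 1.
Since 1 < 2, the vectors are linearly dependent.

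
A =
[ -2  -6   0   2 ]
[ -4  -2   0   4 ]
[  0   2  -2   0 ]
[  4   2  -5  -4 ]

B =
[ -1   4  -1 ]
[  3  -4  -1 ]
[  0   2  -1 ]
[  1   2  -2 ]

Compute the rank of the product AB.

First compute AB:
[[-14,  20,   4],
 [  2,   0,  -2],
 [  6, -12,   0],
 [ -2, -10,   7]]
Now row reduce the product.
R2 ← R2 + (1/7)·R1: [0, 20/7, -10/7]
R3 ← R3 + (3/7)·R1: [0, -24/7, 12/7]
R4 ← R4 − (1/7)·R1: [0, -90/7, 45/7]
R3 ← R3 + (6/5)·R2: [0, 0, 0]
R4 ← R4 + (9/2)·R2: [0, 0, 0]
2 nonzero rows, so rank(AB) = 2.

2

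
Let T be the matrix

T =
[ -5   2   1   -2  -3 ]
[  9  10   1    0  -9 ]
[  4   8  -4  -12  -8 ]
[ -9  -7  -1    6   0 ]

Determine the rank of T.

4

Row reduce to echelon form.
R2 ← R2 + (9/5)·R1: [0, 68/5, 14/5, -18/5, -72/5]
R3 ← R3 + (4/5)·R1: [0, 48/5, -16/5, -68/5, -52/5]
R4 ← R4 − (9/5)·R1: [0, -53/5, -14/5, 48/5, 27/5]
R3 ← R3 − (12/17)·R2: [0, 0, -88/17, -188/17, -4/17]
R4 ← R4 + (53/68)·R2: [0, 0, -21/34, 231/34, -99/17]
R4 ← R4 − (21/176)·R3: [0, 0, 0, 357/44, -255/44]
Echelon form has 4 nonzero rows, so rank(T) = 4.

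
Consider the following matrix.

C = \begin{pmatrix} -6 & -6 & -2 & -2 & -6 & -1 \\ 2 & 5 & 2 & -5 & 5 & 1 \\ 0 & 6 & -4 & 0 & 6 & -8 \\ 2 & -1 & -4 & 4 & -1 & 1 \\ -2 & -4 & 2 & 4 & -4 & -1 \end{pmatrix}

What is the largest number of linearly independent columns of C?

4

Row reduce to echelon form.
R2 ← R2 + (1/3)·R1: [0, 3, 4/3, -17/3, 3, 2/3]
R4 ← R4 + (1/3)·R1: [0, -3, -14/3, 10/3, -3, 2/3]
R5 ← R5 − (1/3)·R1: [0, -2, 8/3, 14/3, -2, -2/3]
R3 ← R3 − (2)·R2: [0, 0, -20/3, 34/3, 0, -28/3]
R4 ← R4 + R2: [0, 0, -10/3, -7/3, 0, 4/3]
R5 ← R5 + (2/3)·R2: [0, 0, 32/9, 8/9, 0, -2/9]
R4 ← R4 − (1/2)·R3: [0, 0, 0, -8, 0, 6]
R5 ← R5 + (8/15)·R3: [0, 0, 0, 104/15, 0, -26/5]
R5 ← R5 + (13/15)·R4: [0, 0, 0, 0, 0, 0]
Echelon form has 4 nonzero rows, so rank(C) = 4.
The rank gives the maximum number of linearly independent columns: 4.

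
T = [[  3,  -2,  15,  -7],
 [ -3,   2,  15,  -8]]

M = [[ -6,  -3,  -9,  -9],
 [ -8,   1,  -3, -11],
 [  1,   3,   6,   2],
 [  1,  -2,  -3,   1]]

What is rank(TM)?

First compute TM:
[[  6,  48,  90,  18],
 [  9,  72, 135,  27]]
Now row reduce the product.
R2 ← R2 − (3/2)·R1: [0, 0, 0, 0]
1 nonzero row, so rank(TM) = 1.

1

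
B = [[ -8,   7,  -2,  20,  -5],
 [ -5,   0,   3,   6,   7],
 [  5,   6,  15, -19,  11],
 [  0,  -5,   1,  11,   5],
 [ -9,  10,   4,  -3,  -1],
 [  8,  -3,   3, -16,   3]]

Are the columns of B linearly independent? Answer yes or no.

yes

Row reduce B to echelon form.
R2 ← R2 − (5/8)·R1: [0, -35/8, 17/4, -13/2, 81/8]
R3 ← R3 + (5/8)·R1: [0, 83/8, 55/4, -13/2, 63/8]
R5 ← R5 − (9/8)·R1: [0, 17/8, 25/4, -51/2, 37/8]
R6 ← R6 + R1: [0, 4, 1, 4, -2]
R3 ← R3 + (83/35)·R2: [0, 0, 834/35, -767/35, 1116/35]
R4 ← R4 − (8/7)·R2: [0, 0, -27/7, 129/7, -46/7]
R5 ← R5 + (17/35)·R2: [0, 0, 291/35, -1003/35, 334/35]
R6 ← R6 + (32/35)·R2: [0, 0, 171/35, -68/35, 254/35]
R4 ← R4 + (45/278)·R3: [0, 0, 0, 4137/278, -196/139]
R5 ← R5 − (97/278)·R3: [0, 0, 0, -5841/278, -220/139]
R6 ← R6 − (57/278)·R3: [0, 0, 0, 709/278, 100/139]
R5 ← R5 + (1947/1379)·R4: [0, 0, 0, 0, -704/197]
R6 ← R6 − (709/4137)·R4: [0, 0, 0, 0, 568/591]
R6 ← R6 + (71/264)·R5: [0, 0, 0, 0, 0]
5 pivots among 5 columns.
Every column is a pivot column, so the columns are linearly independent.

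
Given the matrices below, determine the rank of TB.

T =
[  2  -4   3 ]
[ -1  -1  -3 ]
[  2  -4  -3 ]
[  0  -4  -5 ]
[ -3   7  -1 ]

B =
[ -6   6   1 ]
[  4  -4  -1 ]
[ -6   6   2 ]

2

First compute TB:
[[-46,  46,  12],
 [ 20, -20,  -6],
 [-10,  10,   0],
 [ 14, -14,  -6],
 [ 52, -52, -12]]
Now row reduce the product.
R2 ← R2 + (10/23)·R1: [0, 0, -18/23]
R3 ← R3 − (5/23)·R1: [0, 0, -60/23]
R4 ← R4 + (7/23)·R1: [0, 0, -54/23]
R5 ← R5 + (26/23)·R1: [0, 0, 36/23]
R3 ← R3 − (10/3)·R2: [0, 0, 0]
R4 ← R4 − (3)·R2: [0, 0, 0]
R5 ← R5 + (2)·R2: [0, 0, 0]
2 nonzero rows, so rank(TB) = 2.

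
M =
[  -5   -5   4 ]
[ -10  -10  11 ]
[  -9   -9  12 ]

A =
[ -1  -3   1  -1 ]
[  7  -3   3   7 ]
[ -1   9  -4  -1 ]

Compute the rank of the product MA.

2

First compute MA:
[[-34,  66, -36, -34],
 [-71, 159, -84, -71],
 [-66, 162, -84, -66]]
Now row reduce the product.
R2 ← R2 − (71/34)·R1: [0, 360/17, -150/17, 0]
R3 ← R3 − (33/17)·R1: [0, 576/17, -240/17, 0]
R3 ← R3 − (8/5)·R2: [0, 0, 0, 0]
2 nonzero rows, so rank(MA) = 2.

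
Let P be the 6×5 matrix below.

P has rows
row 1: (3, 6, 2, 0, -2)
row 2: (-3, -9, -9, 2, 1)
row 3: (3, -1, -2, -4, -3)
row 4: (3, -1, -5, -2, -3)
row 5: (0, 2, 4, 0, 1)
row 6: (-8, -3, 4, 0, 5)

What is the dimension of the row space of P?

5

Row reduce to echelon form.
R2 ← R2 + R1: [0, -3, -7, 2, -1]
R3 ← R3 − R1: [0, -7, -4, -4, -1]
R4 ← R4 − R1: [0, -7, -7, -2, -1]
R6 ← R6 + (8/3)·R1: [0, 13, 28/3, 0, -1/3]
R3 ← R3 − (7/3)·R2: [0, 0, 37/3, -26/3, 4/3]
R4 ← R4 − (7/3)·R2: [0, 0, 28/3, -20/3, 4/3]
R5 ← R5 + (2/3)·R2: [0, 0, -2/3, 4/3, 1/3]
R6 ← R6 + (13/3)·R2: [0, 0, -21, 26/3, -14/3]
R4 ← R4 − (28/37)·R3: [0, 0, 0, -4/37, 12/37]
R5 ← R5 + (2/37)·R3: [0, 0, 0, 32/37, 15/37]
R6 ← R6 + (63/37)·R3: [0, 0, 0, -676/111, -266/111]
R5 ← R5 + (8)·R4: [0, 0, 0, 0, 3]
R6 ← R6 − (169/3)·R4: [0, 0, 0, 0, -62/3]
R6 ← R6 + (62/9)·R5: [0, 0, 0, 0, 0]
Echelon form has 5 nonzero rows, so rank(P) = 5.
The row space has dimension equal to the rank: 5.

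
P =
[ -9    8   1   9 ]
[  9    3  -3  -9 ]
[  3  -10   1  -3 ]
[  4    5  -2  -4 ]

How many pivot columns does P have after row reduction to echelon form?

Row reduce to echelon form.
R2 ← R2 + R1: [0, 11, -2, 0]
R3 ← R3 + (1/3)·R1: [0, -22/3, 4/3, 0]
R4 ← R4 + (4/9)·R1: [0, 77/9, -14/9, 0]
R3 ← R3 + (2/3)·R2: [0, 0, 0, 0]
R4 ← R4 − (7/9)·R2: [0, 0, 0, 0]
Echelon form has 2 nonzero rows, so rank(P) = 2.
Each nonzero row contributes one pivot column: 2 pivot columns.

2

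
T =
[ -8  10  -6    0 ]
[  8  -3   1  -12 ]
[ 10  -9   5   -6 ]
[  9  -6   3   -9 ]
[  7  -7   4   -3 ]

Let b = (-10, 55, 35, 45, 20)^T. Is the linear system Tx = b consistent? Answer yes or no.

yes

Row reduce the augmented matrix [T | b].
R2 ← R2 + R1: [0, 7, -5, -12, 45]
R3 ← R3 + (5/4)·R1: [0, 7/2, -5/2, -6, 45/2]
R4 ← R4 + (9/8)·R1: [0, 21/4, -15/4, -9, 135/4]
R5 ← R5 + (7/8)·R1: [0, 7/4, -5/4, -3, 45/4]
R3 ← R3 − (1/2)·R2: [0, 0, 0, 0, 0]
R4 ← R4 − (3/4)·R2: [0, 0, 0, 0, 0]
R5 ← R5 − (1/4)·R2: [0, 0, 0, 0, 0]
The echelon form has 2 nonzero rows, and every pivot lies in the first 4 columns, so rank(T) = rank([T|b]) = 2.
The system is consistent.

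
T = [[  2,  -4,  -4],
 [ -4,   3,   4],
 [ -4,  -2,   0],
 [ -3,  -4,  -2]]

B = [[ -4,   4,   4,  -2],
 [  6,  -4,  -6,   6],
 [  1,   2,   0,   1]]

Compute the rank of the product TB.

First compute TB:
[[-36,  16,  32, -32],
 [ 38, -20, -34,  30],
 [  4,  -8,  -4,  -4],
 [-14,   0,  12, -20]]
Now row reduce the product.
R2 ← R2 + (19/18)·R1: [0, -28/9, -2/9, -34/9]
R3 ← R3 + (1/9)·R1: [0, -56/9, -4/9, -68/9]
R4 ← R4 − (7/18)·R1: [0, -56/9, -4/9, -68/9]
R3 ← R3 − (2)·R2: [0, 0, 0, 0]
R4 ← R4 − (2)·R2: [0, 0, 0, 0]
2 nonzero rows, so rank(TB) = 2.

2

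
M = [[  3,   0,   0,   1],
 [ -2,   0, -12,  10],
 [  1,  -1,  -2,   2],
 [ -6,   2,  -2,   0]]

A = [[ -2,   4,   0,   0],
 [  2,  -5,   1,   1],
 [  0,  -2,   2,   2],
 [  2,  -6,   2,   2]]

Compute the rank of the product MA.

First compute MA:
[[ -4,   6,   2,   2],
 [ 24, -44,  -4,  -4],
 [  0,   1,  -1,  -1],
 [ 16, -30,  -2,  -2]]
Now row reduce the product.
R2 ← R2 + (6)·R1: [0, -8, 8, 8]
R4 ← R4 + (4)·R1: [0, -6, 6, 6]
R3 ← R3 + (1/8)·R2: [0, 0, 0, 0]
R4 ← R4 − (3/4)·R2: [0, 0, 0, 0]
2 nonzero rows, so rank(MA) = 2.

2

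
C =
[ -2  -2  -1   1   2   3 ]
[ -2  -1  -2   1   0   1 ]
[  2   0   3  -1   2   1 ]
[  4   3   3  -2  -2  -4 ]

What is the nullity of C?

Row reduce to echelon form.
R2 ← R2 − R1: [0, 1, -1, 0, -2, -2]
R3 ← R3 + R1: [0, -2, 2, 0, 4, 4]
R4 ← R4 + (2)·R1: [0, -1, 1, 0, 2, 2]
R3 ← R3 + (2)·R2: [0, 0, 0, 0, 0, 0]
R4 ← R4 + R2: [0, 0, 0, 0, 0, 0]
2 nonzero rows, so rank(C) = 2.
C has 6 columns; by rank–nullity, nullity = 6 − 2 = 4.

4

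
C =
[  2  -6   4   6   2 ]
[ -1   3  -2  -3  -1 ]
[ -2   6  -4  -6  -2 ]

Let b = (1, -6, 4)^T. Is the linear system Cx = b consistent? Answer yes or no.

no

Row reduce the augmented matrix [C | b].
R2 ← R2 + (1/2)·R1: [0, 0, 0, 0, 0, -11/2]
R3 ← R3 + R1: [0, 0, 0, 0, 0, 5]
R3 ← R3 + (10/11)·R2: [0, 0, 0, 0, 0, 0]
The echelon form has 2 nonzero rows; the last pivot sits in the augmented column, so rank(C) = 1 but rank([C|b]) = 2.
Since the ranks differ, the system is inconsistent.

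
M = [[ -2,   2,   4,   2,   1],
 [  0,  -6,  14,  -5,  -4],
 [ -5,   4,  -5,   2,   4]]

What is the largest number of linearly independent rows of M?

Row reduce to echelon form.
R3 ← R3 − (5/2)·R1: [0, -1, -15, -3, 3/2]
R3 ← R3 − (1/6)·R2: [0, 0, -52/3, -13/6, 13/6]
Echelon form has 3 nonzero rows, so rank(M) = 3.
The rank gives the maximum number of linearly independent rows: 3.

3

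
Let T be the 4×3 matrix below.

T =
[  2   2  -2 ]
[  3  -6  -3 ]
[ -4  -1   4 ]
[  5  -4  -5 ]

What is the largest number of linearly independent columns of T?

2

Row reduce to echelon form.
R2 ← R2 − (3/2)·R1: [0, -9, 0]
R3 ← R3 + (2)·R1: [0, 3, 0]
R4 ← R4 − (5/2)·R1: [0, -9, 0]
R3 ← R3 + (1/3)·R2: [0, 0, 0]
R4 ← R4 − R2: [0, 0, 0]
Echelon form has 2 nonzero rows, so rank(T) = 2.
The rank gives the maximum number of linearly independent columns: 2.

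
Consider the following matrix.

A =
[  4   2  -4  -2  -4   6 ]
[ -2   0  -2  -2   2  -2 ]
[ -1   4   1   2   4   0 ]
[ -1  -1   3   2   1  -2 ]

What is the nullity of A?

3

Row reduce to echelon form.
R2 ← R2 + (1/2)·R1: [0, 1, -4, -3, 0, 1]
R3 ← R3 + (1/4)·R1: [0, 9/2, 0, 3/2, 3, 3/2]
R4 ← R4 + (1/4)·R1: [0, -1/2, 2, 3/2, 0, -1/2]
R3 ← R3 − (9/2)·R2: [0, 0, 18, 15, 3, -3]
R4 ← R4 + (1/2)·R2: [0, 0, 0, 0, 0, 0]
3 nonzero rows, so rank(A) = 3.
A has 6 columns; by rank–nullity, nullity = 6 − 3 = 3.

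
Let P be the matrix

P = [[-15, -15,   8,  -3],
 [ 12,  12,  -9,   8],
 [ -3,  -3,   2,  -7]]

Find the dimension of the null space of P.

1

Row reduce to echelon form.
R2 ← R2 + (4/5)·R1: [0, 0, -13/5, 28/5]
R3 ← R3 − (1/5)·R1: [0, 0, 2/5, -32/5]
R3 ← R3 + (2/13)·R2: [0, 0, 0, -72/13]
3 nonzero rows, so rank(P) = 3.
P has 4 columns; by rank–nullity, nullity = 4 − 3 = 1.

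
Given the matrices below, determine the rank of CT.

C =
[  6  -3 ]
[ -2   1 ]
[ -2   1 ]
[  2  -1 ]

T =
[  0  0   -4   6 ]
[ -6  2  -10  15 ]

1

First compute CT:
[[ 18,  -6,   6,  -9],
 [ -6,   2,  -2,   3],
 [ -6,   2,  -2,   3],
 [  6,  -2,   2,  -3]]
Now row reduce the product.
R2 ← R2 + (1/3)·R1: [0, 0, 0, 0]
R3 ← R3 + (1/3)·R1: [0, 0, 0, 0]
R4 ← R4 − (1/3)·R1: [0, 0, 0, 0]
1 nonzero row, so rank(CT) = 1.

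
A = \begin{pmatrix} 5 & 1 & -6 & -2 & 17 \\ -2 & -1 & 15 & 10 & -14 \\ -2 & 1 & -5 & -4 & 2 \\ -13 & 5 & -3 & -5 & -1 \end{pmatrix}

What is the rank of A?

4

Row reduce to echelon form.
R2 ← R2 + (2/5)·R1: [0, -3/5, 63/5, 46/5, -36/5]
R3 ← R3 + (2/5)·R1: [0, 7/5, -37/5, -24/5, 44/5]
R4 ← R4 + (13/5)·R1: [0, 38/5, -93/5, -51/5, 216/5]
R3 ← R3 + (7/3)·R2: [0, 0, 22, 50/3, -8]
R4 ← R4 + (38/3)·R2: [0, 0, 141, 319/3, -48]
R4 ← R4 − (141/22)·R3: [0, 0, 0, -16/33, 36/11]
Echelon form has 4 nonzero rows, so rank(A) = 4.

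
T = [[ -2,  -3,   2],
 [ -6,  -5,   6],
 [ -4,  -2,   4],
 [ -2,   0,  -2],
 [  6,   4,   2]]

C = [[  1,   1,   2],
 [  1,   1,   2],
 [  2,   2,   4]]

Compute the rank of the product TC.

First compute TC:
[[ -1,  -1,  -2],
 [  1,   1,   2],
 [  2,   2,   4],
 [ -6,  -6, -12],
 [ 14,  14,  28]]
Now row reduce the product.
R2 ← R2 + R1: [0, 0, 0]
R3 ← R3 + (2)·R1: [0, 0, 0]
R4 ← R4 − (6)·R1: [0, 0, 0]
R5 ← R5 + (14)·R1: [0, 0, 0]
1 nonzero row, so rank(TC) = 1.

1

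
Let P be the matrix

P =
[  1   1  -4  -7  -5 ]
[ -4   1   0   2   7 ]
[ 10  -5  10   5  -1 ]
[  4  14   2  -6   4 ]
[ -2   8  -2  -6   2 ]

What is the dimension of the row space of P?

Row reduce to echelon form.
R2 ← R2 + (4)·R1: [0, 5, -16, -26, -13]
R3 ← R3 − (10)·R1: [0, -15, 50, 75, 49]
R4 ← R4 − (4)·R1: [0, 10, 18, 22, 24]
R5 ← R5 + (2)·R1: [0, 10, -10, -20, -8]
R3 ← R3 + (3)·R2: [0, 0, 2, -3, 10]
R4 ← R4 − (2)·R2: [0, 0, 50, 74, 50]
R5 ← R5 − (2)·R2: [0, 0, 22, 32, 18]
R4 ← R4 − (25)·R3: [0, 0, 0, 149, -200]
R5 ← R5 − (11)·R3: [0, 0, 0, 65, -92]
R5 ← R5 − (65/149)·R4: [0, 0, 0, 0, -708/149]
Echelon form has 5 nonzero rows, so rank(P) = 5.
The row space has dimension equal to the rank: 5.

5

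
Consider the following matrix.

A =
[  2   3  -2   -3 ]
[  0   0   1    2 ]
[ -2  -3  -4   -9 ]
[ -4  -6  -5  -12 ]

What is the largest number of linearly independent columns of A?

Row reduce to echelon form.
R3 ← R3 + R1: [0, 0, -6, -12]
R4 ← R4 + (2)·R1: [0, 0, -9, -18]
R3 ← R3 + (6)·R2: [0, 0, 0, 0]
R4 ← R4 + (9)·R2: [0, 0, 0, 0]
Echelon form has 2 nonzero rows, so rank(A) = 2.
The rank gives the maximum number of linearly independent columns: 2.

2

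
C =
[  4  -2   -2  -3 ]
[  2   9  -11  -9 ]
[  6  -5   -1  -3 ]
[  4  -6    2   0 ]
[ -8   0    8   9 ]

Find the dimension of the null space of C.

2

Row reduce to echelon form.
R2 ← R2 − (1/2)·R1: [0, 10, -10, -15/2]
R3 ← R3 − (3/2)·R1: [0, -2, 2, 3/2]
R4 ← R4 − R1: [0, -4, 4, 3]
R5 ← R5 + (2)·R1: [0, -4, 4, 3]
R3 ← R3 + (1/5)·R2: [0, 0, 0, 0]
R4 ← R4 + (2/5)·R2: [0, 0, 0, 0]
R5 ← R5 + (2/5)·R2: [0, 0, 0, 0]
2 nonzero rows, so rank(C) = 2.
C has 4 columns; by rank–nullity, nullity = 4 − 2 = 2.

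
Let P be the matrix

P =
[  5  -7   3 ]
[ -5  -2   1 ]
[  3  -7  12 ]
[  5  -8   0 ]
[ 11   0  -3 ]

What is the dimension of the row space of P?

Row reduce to echelon form.
R2 ← R2 + R1: [0, -9, 4]
R3 ← R3 − (3/5)·R1: [0, -14/5, 51/5]
R4 ← R4 − R1: [0, -1, -3]
R5 ← R5 − (11/5)·R1: [0, 77/5, -48/5]
R3 ← R3 − (14/45)·R2: [0, 0, 403/45]
R4 ← R4 − (1/9)·R2: [0, 0, -31/9]
R5 ← R5 + (77/45)·R2: [0, 0, -124/45]
R4 ← R4 + (5/13)·R3: [0, 0, 0]
R5 ← R5 + (4/13)·R3: [0, 0, 0]
Echelon form has 3 nonzero rows, so rank(P) = 3.
The row space has dimension equal to the rank: 3.

3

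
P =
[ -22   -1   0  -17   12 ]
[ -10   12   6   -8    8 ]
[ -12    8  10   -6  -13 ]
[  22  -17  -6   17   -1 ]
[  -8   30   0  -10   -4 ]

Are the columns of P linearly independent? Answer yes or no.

Row reduce P to echelon form.
R2 ← R2 − (5/11)·R1: [0, 137/11, 6, -3/11, 28/11]
R3 ← R3 − (6/11)·R1: [0, 94/11, 10, 36/11, -215/11]
R4 ← R4 + R1: [0, -18, -6, 0, 11]
R5 ← R5 − (4/11)·R1: [0, 334/11, 0, -42/11, -92/11]
R3 ← R3 − (94/137)·R2: [0, 0, 806/137, 474/137, -2917/137]
R4 ← R4 + (198/137)·R2: [0, 0, 366/137, -54/137, 2011/137]
R5 ← R5 − (334/137)·R2: [0, 0, -2004/137, -432/137, -1996/137]
R4 ← R4 − (183/403)·R3: [0, 0, 0, -792/403, 9812/403]
R5 ← R5 + (1002/403)·R3: [0, 0, 0, 2196/403, -27206/403]
R5 ← R5 + (61/22)·R4: [0, 0, 0, 0, 0]
4 pivots among 5 columns.
Only 4 < 5 pivot columns, so the columns are linearly dependent.

no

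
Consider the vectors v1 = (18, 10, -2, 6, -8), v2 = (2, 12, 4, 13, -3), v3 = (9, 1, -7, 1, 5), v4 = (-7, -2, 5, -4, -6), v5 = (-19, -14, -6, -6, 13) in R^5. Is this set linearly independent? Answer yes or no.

yes

Form the matrix with these vectors as rows and row reduce.
R2 ← R2 − (1/9)·R1: [0, 98/9, 38/9, 37/3, -19/9]
R3 ← R3 − (1/2)·R1: [0, -4, -6, -2, 9]
R4 ← R4 + (7/18)·R1: [0, 17/9, 38/9, -5/3, -82/9]
R5 ← R5 + (19/18)·R1: [0, -31/9, -73/9, 1/3, 41/9]
R3 ← R3 + (18/49)·R2: [0, 0, -218/49, 124/49, 403/49]
R4 ← R4 − (17/98)·R2: [0, 0, 171/49, -373/98, -857/98]
R5 ← R5 + (31/98)·R2: [0, 0, -332/49, 415/98, 381/98]
R4 ← R4 + (171/218)·R3: [0, 0, 0, -397/218, -250/109]
R5 ← R5 − (166/109)·R3: [0, 0, 0, 83/218, -1883/218]
R5 ← R5 + (83/397)·R4: [0, 0, 0, 0, -7239/794]
5 nonzero rows, so the 5 vectors span a space of dimension 5.
Since 5 = 5, the vectors are linearly independent.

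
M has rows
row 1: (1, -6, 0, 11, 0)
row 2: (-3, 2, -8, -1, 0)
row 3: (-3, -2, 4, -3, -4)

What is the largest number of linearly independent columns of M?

3

Row reduce to echelon form.
R2 ← R2 + (3)·R1: [0, -16, -8, 32, 0]
R3 ← R3 + (3)·R1: [0, -20, 4, 30, -4]
R3 ← R3 − (5/4)·R2: [0, 0, 14, -10, -4]
Echelon form has 3 nonzero rows, so rank(M) = 3.
The rank gives the maximum number of linearly independent columns: 3.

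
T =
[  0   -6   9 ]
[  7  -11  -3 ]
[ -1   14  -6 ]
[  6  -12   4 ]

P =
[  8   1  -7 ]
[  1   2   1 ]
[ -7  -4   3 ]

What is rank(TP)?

2

First compute TP:
[[-69, -48,  21],
 [ 66,  -3, -69],
 [ 48,  51,   3],
 [  8, -34, -42]]
Now row reduce the product.
R2 ← R2 + (22/23)·R1: [0, -1125/23, -1125/23]
R3 ← R3 + (16/23)·R1: [0, 405/23, 405/23]
R4 ← R4 + (8/69)·R1: [0, -910/23, -910/23]
R3 ← R3 + (9/25)·R2: [0, 0, 0]
R4 ← R4 − (182/225)·R2: [0, 0, 0]
2 nonzero rows, so rank(TP) = 2.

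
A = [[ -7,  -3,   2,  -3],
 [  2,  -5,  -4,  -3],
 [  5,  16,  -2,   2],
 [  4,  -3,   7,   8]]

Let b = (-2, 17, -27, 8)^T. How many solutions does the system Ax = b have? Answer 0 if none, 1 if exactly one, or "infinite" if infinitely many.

Row reduce the augmented matrix [A | b].
R2 ← R2 + (2/7)·R1: [0, -41/7, -24/7, -27/7, 115/7]
R3 ← R3 + (5/7)·R1: [0, 97/7, -4/7, -1/7, -199/7]
R4 ← R4 + (4/7)·R1: [0, -33/7, 57/7, 44/7, 48/7]
R3 ← R3 + (97/41)·R2: [0, 0, -356/41, -380/41, 428/41]
R4 ← R4 − (33/41)·R2: [0, 0, 447/41, 385/41, -261/41]
R4 ← R4 + (447/356)·R3: [0, 0, 0, -200/89, 600/89]
The echelon form has 4 nonzero rows, and every pivot lies in the first 4 columns, so rank(A) = rank([A|b]) = 4.
The system is consistent.
rank = 4 = number of unknowns, so the solution is unique.

1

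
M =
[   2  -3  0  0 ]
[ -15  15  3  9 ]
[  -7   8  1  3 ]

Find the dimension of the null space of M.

Row reduce to echelon form.
R2 ← R2 + (15/2)·R1: [0, -15/2, 3, 9]
R3 ← R3 + (7/2)·R1: [0, -5/2, 1, 3]
R3 ← R3 − (1/3)·R2: [0, 0, 0, 0]
2 nonzero rows, so rank(M) = 2.
M has 4 columns; by rank–nullity, nullity = 4 − 2 = 2.

2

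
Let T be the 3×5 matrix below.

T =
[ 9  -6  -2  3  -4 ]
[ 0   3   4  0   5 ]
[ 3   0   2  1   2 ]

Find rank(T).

Row reduce to echelon form.
R3 ← R3 − (1/3)·R1: [0, 2, 8/3, 0, 10/3]
R3 ← R3 − (2/3)·R2: [0, 0, 0, 0, 0]
Echelon form has 2 nonzero rows, so rank(T) = 2.

2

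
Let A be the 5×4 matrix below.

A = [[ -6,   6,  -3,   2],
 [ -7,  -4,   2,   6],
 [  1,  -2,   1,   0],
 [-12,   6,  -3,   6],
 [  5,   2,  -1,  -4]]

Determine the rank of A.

2

Row reduce to echelon form.
R2 ← R2 − (7/6)·R1: [0, -11, 11/2, 11/3]
R3 ← R3 + (1/6)·R1: [0, -1, 1/2, 1/3]
R4 ← R4 − (2)·R1: [0, -6, 3, 2]
R5 ← R5 + (5/6)·R1: [0, 7, -7/2, -7/3]
R3 ← R3 − (1/11)·R2: [0, 0, 0, 0]
R4 ← R4 − (6/11)·R2: [0, 0, 0, 0]
R5 ← R5 + (7/11)·R2: [0, 0, 0, 0]
Echelon form has 2 nonzero rows, so rank(A) = 2.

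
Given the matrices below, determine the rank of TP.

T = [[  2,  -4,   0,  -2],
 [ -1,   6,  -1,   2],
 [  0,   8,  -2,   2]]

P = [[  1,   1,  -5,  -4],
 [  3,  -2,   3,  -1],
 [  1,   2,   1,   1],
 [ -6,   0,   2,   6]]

2

First compute TP:
[[  2,  10, -26, -16],
 [  4, -15,  26,   9],
 [ 10, -20,  26,   2]]
Now row reduce the product.
R2 ← R2 − (2)·R1: [0, -35, 78, 41]
R3 ← R3 − (5)·R1: [0, -70, 156, 82]
R3 ← R3 − (2)·R2: [0, 0, 0, 0]
2 nonzero rows, so rank(TP) = 2.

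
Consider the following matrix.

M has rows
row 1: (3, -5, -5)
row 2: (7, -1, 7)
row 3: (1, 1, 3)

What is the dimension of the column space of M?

Row reduce to echelon form.
R2 ← R2 − (7/3)·R1: [0, 32/3, 56/3]
R3 ← R3 − (1/3)·R1: [0, 8/3, 14/3]
R3 ← R3 − (1/4)·R2: [0, 0, 0]
Echelon form has 2 nonzero rows, so rank(M) = 2.
The column space has dimension equal to the rank: 2.

2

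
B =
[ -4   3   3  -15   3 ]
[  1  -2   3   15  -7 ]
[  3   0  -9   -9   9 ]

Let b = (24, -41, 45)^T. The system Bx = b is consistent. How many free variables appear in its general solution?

Row reduce the augmented matrix [B | b].
R2 ← R2 + (1/4)·R1: [0, -5/4, 15/4, 45/4, -25/4, -35]
R3 ← R3 + (3/4)·R1: [0, 9/4, -27/4, -81/4, 45/4, 63]
R3 ← R3 + (9/5)·R2: [0, 0, 0, 0, 0, 0]
The echelon form has 2 nonzero rows, and every pivot lies in the first 5 columns, so rank(B) = rank([B|b]) = 2.
The system is consistent.
Free variables = (unknowns) − (rank) = 5 − 2 = 3.

3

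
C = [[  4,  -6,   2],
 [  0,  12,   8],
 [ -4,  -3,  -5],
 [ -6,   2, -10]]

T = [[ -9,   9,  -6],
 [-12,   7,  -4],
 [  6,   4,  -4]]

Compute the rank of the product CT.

2

First compute CT:
[[ 48,   2,  -8],
 [-96, 116, -80],
 [ 42, -77,  56],
 [-30, -80,  68]]
Now row reduce the product.
R2 ← R2 + (2)·R1: [0, 120, -96]
R3 ← R3 − (7/8)·R1: [0, -315/4, 63]
R4 ← R4 + (5/8)·R1: [0, -315/4, 63]
R3 ← R3 + (21/32)·R2: [0, 0, 0]
R4 ← R4 + (21/32)·R2: [0, 0, 0]
2 nonzero rows, so rank(CT) = 2.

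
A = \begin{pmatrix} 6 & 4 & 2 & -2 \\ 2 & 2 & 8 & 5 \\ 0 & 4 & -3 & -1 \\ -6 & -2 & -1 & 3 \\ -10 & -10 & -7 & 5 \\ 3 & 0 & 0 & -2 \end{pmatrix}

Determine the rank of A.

4

Row reduce to echelon form.
R2 ← R2 − (1/3)·R1: [0, 2/3, 22/3, 17/3]
R4 ← R4 + R1: [0, 2, 1, 1]
R5 ← R5 + (5/3)·R1: [0, -10/3, -11/3, 5/3]
R6 ← R6 − (1/2)·R1: [0, -2, -1, -1]
R3 ← R3 − (6)·R2: [0, 0, -47, -35]
R4 ← R4 − (3)·R2: [0, 0, -21, -16]
R5 ← R5 + (5)·R2: [0, 0, 33, 30]
R6 ← R6 + (3)·R2: [0, 0, 21, 16]
R4 ← R4 − (21/47)·R3: [0, 0, 0, -17/47]
R5 ← R5 + (33/47)·R3: [0, 0, 0, 255/47]
R6 ← R6 + (21/47)·R3: [0, 0, 0, 17/47]
R5 ← R5 + (15)·R4: [0, 0, 0, 0]
R6 ← R6 + R4: [0, 0, 0, 0]
Echelon form has 4 nonzero rows, so rank(A) = 4.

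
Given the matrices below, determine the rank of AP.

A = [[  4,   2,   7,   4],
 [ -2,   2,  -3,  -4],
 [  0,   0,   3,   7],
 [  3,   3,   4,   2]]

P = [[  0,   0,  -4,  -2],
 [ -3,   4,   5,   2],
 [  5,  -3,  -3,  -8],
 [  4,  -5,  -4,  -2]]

3

First compute AP:
[[ 45, -33, -43, -68],
 [-37,  37,  43,  40],
 [ 43, -44, -37, -38],
 [ 19, -10, -17, -36]]
Now row reduce the product.
R2 ← R2 + (37/45)·R1: [0, 148/15, 344/45, -716/45]
R3 ← R3 − (43/45)·R1: [0, -187/15, 184/45, 1214/45]
R4 ← R4 − (19/45)·R1: [0, 59/15, 52/45, -328/45]
R3 ← R3 + (187/148)·R2: [0, 0, 1526/111, 763/111]
R4 ← R4 − (59/148)·R2: [0, 0, -70/37, -35/37]
R4 ← R4 + (15/109)·R3: [0, 0, 0, 0]
3 nonzero rows, so rank(AP) = 3.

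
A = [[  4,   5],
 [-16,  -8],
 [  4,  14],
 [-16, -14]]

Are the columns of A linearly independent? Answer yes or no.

Row reduce A to echelon form.
R2 ← R2 + (4)·R1: [0, 12]
R3 ← R3 − R1: [0, 9]
R4 ← R4 + (4)·R1: [0, 6]
R3 ← R3 − (3/4)·R2: [0, 0]
R4 ← R4 − (1/2)·R2: [0, 0]
2 pivots among 2 columns.
Every column is a pivot column, so the columns are linearly independent.

yes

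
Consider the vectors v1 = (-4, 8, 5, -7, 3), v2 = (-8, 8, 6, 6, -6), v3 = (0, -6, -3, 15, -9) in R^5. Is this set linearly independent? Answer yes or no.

Form the matrix with these vectors as rows and row reduce.
R2 ← R2 − (2)·R1: [0, -8, -4, 20, -12]
R3 ← R3 − (3/4)·R2: [0, 0, 0, 0, 0]
2 nonzero rows, so the 3 vectors span a space of dimension 2.
Since 2 < 3, the vectors are linearly dependent.

no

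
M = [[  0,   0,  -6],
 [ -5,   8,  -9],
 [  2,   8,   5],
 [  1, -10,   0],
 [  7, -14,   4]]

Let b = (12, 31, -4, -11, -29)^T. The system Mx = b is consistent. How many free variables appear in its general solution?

0

Row reduce the augmented matrix [M | b].
Swap R1 ↔ R2
R3 ← R3 + (2/5)·R1: [0, 56/5, 7/5, 42/5]
R4 ← R4 + (1/5)·R1: [0, -42/5, -9/5, -24/5]
R5 ← R5 + (7/5)·R1: [0, -14/5, -43/5, 72/5]
Swap R2 ↔ R3
R4 ← R4 + (3/4)·R2: [0, 0, -3/4, 3/2]
R5 ← R5 + (1/4)·R2: [0, 0, -33/4, 33/2]
R4 ← R4 − (1/8)·R3: [0, 0, 0, 0]
R5 ← R5 − (11/8)·R3: [0, 0, 0, 0]
The echelon form has 3 nonzero rows, and every pivot lies in the first 3 columns, so rank(M) = rank([M|b]) = 3.
The system is consistent.
Free variables = (unknowns) − (rank) = 3 − 3 = 0.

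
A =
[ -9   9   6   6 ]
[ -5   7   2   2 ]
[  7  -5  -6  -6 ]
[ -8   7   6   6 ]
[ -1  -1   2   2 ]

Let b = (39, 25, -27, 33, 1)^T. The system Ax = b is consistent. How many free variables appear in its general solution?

2

Row reduce the augmented matrix [A | b].
R2 ← R2 − (5/9)·R1: [0, 2, -4/3, -4/3, 10/3]
R3 ← R3 + (7/9)·R1: [0, 2, -4/3, -4/3, 10/3]
R4 ← R4 − (8/9)·R1: [0, -1, 2/3, 2/3, -5/3]
R5 ← R5 − (1/9)·R1: [0, -2, 4/3, 4/3, -10/3]
R3 ← R3 − R2: [0, 0, 0, 0, 0]
R4 ← R4 + (1/2)·R2: [0, 0, 0, 0, 0]
R5 ← R5 + R2: [0, 0, 0, 0, 0]
The echelon form has 2 nonzero rows, and every pivot lies in the first 4 columns, so rank(A) = rank([A|b]) = 2.
The system is consistent.
Free variables = (unknowns) − (rank) = 4 − 2 = 2.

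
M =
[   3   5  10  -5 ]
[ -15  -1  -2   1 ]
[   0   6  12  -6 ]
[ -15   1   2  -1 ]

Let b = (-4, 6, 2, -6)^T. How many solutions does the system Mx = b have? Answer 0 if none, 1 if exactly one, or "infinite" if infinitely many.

Row reduce the augmented matrix [M | b].
R2 ← R2 + (5)·R1: [0, 24, 48, -24, -14]
R4 ← R4 + (5)·R1: [0, 26, 52, -26, -26]
R3 ← R3 − (1/4)·R2: [0, 0, 0, 0, 11/2]
R4 ← R4 − (13/12)·R2: [0, 0, 0, 0, -65/6]
R4 ← R4 + (65/33)·R3: [0, 0, 0, 0, 0]
The echelon form has 3 nonzero rows; the last pivot sits in the augmented column, so rank(M) = 2 but rank([M|b]) = 3.
Since the ranks differ, the system is inconsistent.
It has no solutions.

0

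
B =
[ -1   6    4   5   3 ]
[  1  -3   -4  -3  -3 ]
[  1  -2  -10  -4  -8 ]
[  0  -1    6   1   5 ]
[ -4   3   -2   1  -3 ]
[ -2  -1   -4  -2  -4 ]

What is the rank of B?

Row reduce to echelon form.
R2 ← R2 + R1: [0, 3, 0, 2, 0]
R3 ← R3 + R1: [0, 4, -6, 1, -5]
R5 ← R5 − (4)·R1: [0, -21, -18, -19, -15]
R6 ← R6 − (2)·R1: [0, -13, -12, -12, -10]
R3 ← R3 − (4/3)·R2: [0, 0, -6, -5/3, -5]
R4 ← R4 + (1/3)·R2: [0, 0, 6, 5/3, 5]
R5 ← R5 + (7)·R2: [0, 0, -18, -5, -15]
R6 ← R6 + (13/3)·R2: [0, 0, -12, -10/3, -10]
R4 ← R4 + R3: [0, 0, 0, 0, 0]
R5 ← R5 − (3)·R3: [0, 0, 0, 0, 0]
R6 ← R6 − (2)·R3: [0, 0, 0, 0, 0]
Echelon form has 3 nonzero rows, so rank(B) = 3.

3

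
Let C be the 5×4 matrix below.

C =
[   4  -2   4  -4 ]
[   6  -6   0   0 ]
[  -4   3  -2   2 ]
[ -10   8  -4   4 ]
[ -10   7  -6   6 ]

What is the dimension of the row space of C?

Row reduce to echelon form.
R2 ← R2 − (3/2)·R1: [0, -3, -6, 6]
R3 ← R3 + R1: [0, 1, 2, -2]
R4 ← R4 + (5/2)·R1: [0, 3, 6, -6]
R5 ← R5 + (5/2)·R1: [0, 2, 4, -4]
R3 ← R3 + (1/3)·R2: [0, 0, 0, 0]
R4 ← R4 + R2: [0, 0, 0, 0]
R5 ← R5 + (2/3)·R2: [0, 0, 0, 0]
Echelon form has 2 nonzero rows, so rank(C) = 2.
The row space has dimension equal to the rank: 2.

2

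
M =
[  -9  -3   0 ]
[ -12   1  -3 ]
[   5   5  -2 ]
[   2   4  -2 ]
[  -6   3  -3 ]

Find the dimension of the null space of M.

Row reduce to echelon form.
R2 ← R2 − (4/3)·R1: [0, 5, -3]
R3 ← R3 + (5/9)·R1: [0, 10/3, -2]
R4 ← R4 + (2/9)·R1: [0, 10/3, -2]
R5 ← R5 − (2/3)·R1: [0, 5, -3]
R3 ← R3 − (2/3)·R2: [0, 0, 0]
R4 ← R4 − (2/3)·R2: [0, 0, 0]
R5 ← R5 − R2: [0, 0, 0]
2 nonzero rows, so rank(M) = 2.
M has 3 columns; by rank–nullity, nullity = 3 − 2 = 1.

1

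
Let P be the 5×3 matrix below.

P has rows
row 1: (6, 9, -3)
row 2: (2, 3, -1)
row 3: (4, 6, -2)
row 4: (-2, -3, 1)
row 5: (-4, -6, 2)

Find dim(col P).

Row reduce to echelon form.
R2 ← R2 − (1/3)·R1: [0, 0, 0]
R3 ← R3 − (2/3)·R1: [0, 0, 0]
R4 ← R4 + (1/3)·R1: [0, 0, 0]
R5 ← R5 + (2/3)·R1: [0, 0, 0]
Echelon form has 1 nonzero row, so rank(P) = 1.
The column space has dimension equal to the rank: 1.

1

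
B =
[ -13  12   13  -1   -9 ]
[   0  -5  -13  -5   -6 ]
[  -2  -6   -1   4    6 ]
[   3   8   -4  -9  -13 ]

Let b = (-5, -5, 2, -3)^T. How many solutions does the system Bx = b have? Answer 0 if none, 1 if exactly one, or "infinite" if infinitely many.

0

Row reduce the augmented matrix [B | b].
R3 ← R3 − (2/13)·R1: [0, -102/13, -3, 54/13, 96/13, 36/13]
R4 ← R4 + (3/13)·R1: [0, 140/13, -1, -120/13, -196/13, -54/13]
R3 ← R3 − (102/65)·R2: [0, 0, 87/5, 12, 84/5, 138/13]
R4 ← R4 + (28/13)·R2: [0, 0, -29, -20, -28, -194/13]
R4 ← R4 + (5/3)·R3: [0, 0, 0, 0, 0, 36/13]
The echelon form has 4 nonzero rows; the last pivot sits in the augmented column, so rank(B) = 3 but rank([B|b]) = 4.
Since the ranks differ, the system is inconsistent.
It has no solutions.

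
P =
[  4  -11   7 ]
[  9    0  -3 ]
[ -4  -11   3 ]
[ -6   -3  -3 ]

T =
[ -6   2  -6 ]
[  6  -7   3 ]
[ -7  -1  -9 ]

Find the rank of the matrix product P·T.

First compute PT:
[[-139,  78, -120],
 [-33,  21, -27],
 [-63,  66, -36],
 [ 39,  12,  54]]
Now row reduce the product.
R2 ← R2 − (33/139)·R1: [0, 345/139, 207/139]
R3 ← R3 − (63/139)·R1: [0, 4260/139, 2556/139]
R4 ← R4 + (39/139)·R1: [0, 4710/139, 2826/139]
R3 ← R3 − (284/23)·R2: [0, 0, 0]
R4 ← R4 − (314/23)·R2: [0, 0, 0]
2 nonzero rows, so rank(PT) = 2.

2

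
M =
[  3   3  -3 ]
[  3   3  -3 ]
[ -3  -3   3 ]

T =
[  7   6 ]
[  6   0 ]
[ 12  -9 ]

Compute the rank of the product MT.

1

First compute MT:
[[  3,  45],
 [  3,  45],
 [ -3, -45]]
Now row reduce the product.
R2 ← R2 − R1: [0, 0]
R3 ← R3 + R1: [0, 0]
1 nonzero row, so rank(MT) = 1.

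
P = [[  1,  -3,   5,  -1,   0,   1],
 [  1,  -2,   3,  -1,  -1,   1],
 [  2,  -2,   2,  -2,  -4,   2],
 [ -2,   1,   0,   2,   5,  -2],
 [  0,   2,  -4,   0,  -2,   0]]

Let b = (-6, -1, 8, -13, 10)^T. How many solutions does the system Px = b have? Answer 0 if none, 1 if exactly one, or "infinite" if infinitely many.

Row reduce the augmented matrix [P | b].
R2 ← R2 − R1: [0, 1, -2, 0, -1, 0, 5]
R3 ← R3 − (2)·R1: [0, 4, -8, 0, -4, 0, 20]
R4 ← R4 + (2)·R1: [0, -5, 10, 0, 5, 0, -25]
R3 ← R3 − (4)·R2: [0, 0, 0, 0, 0, 0, 0]
R4 ← R4 + (5)·R2: [0, 0, 0, 0, 0, 0, 0]
R5 ← R5 − (2)·R2: [0, 0, 0, 0, 0, 0, 0]
The echelon form has 2 nonzero rows, and every pivot lies in the first 6 columns, so rank(P) = rank([P|b]) = 2.
The system is consistent.
rank = 2 < 6 unknowns, so there are infinitely many solutions.

infinite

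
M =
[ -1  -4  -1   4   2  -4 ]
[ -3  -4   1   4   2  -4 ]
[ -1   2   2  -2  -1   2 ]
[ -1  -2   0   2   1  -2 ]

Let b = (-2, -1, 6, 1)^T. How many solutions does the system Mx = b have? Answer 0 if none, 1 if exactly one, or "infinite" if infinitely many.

Row reduce the augmented matrix [M | b].
R2 ← R2 − (3)·R1: [0, 8, 4, -8, -4, 8, 5]
R3 ← R3 − R1: [0, 6, 3, -6, -3, 6, 8]
R4 ← R4 − R1: [0, 2, 1, -2, -1, 2, 3]
R3 ← R3 − (3/4)·R2: [0, 0, 0, 0, 0, 0, 17/4]
R4 ← R4 − (1/4)·R2: [0, 0, 0, 0, 0, 0, 7/4]
R4 ← R4 − (7/17)·R3: [0, 0, 0, 0, 0, 0, 0]
The echelon form has 3 nonzero rows; the last pivot sits in the augmented column, so rank(M) = 2 but rank([M|b]) = 3.
Since the ranks differ, the system is inconsistent.
It has no solutions.

0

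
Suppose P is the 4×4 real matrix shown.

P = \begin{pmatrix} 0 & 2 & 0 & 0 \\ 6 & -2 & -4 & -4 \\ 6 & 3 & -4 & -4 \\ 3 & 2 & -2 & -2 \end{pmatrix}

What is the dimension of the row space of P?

2

Row reduce to echelon form.
Swap R1 ↔ R2
R3 ← R3 − R1: [0, 5, 0, 0]
R4 ← R4 − (1/2)·R1: [0, 3, 0, 0]
R3 ← R3 − (5/2)·R2: [0, 0, 0, 0]
R4 ← R4 − (3/2)·R2: [0, 0, 0, 0]
Echelon form has 2 nonzero rows, so rank(P) = 2.
The row space has dimension equal to the rank: 2.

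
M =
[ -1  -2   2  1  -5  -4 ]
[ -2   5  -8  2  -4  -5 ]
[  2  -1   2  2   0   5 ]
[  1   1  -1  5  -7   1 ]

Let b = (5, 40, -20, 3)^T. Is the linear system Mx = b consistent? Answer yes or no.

yes

Row reduce the augmented matrix [M | b].
R2 ← R2 − (2)·R1: [0, 9, -12, 0, 6, 3, 30]
R3 ← R3 + (2)·R1: [0, -5, 6, 4, -10, -3, -10]
R4 ← R4 + R1: [0, -1, 1, 6, -12, -3, 8]
R3 ← R3 + (5/9)·R2: [0, 0, -2/3, 4, -20/3, -4/3, 20/3]
R4 ← R4 + (1/9)·R2: [0, 0, -1/3, 6, -34/3, -8/3, 34/3]
R4 ← R4 − (1/2)·R3: [0, 0, 0, 4, -8, -2, 8]
The echelon form has 4 nonzero rows, and every pivot lies in the first 6 columns, so rank(M) = rank([M|b]) = 4.
The system is consistent.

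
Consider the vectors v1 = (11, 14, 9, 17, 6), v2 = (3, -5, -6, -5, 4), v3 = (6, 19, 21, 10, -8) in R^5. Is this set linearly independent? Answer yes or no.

Form the matrix with these vectors as rows and row reduce.
R2 ← R2 − (3/11)·R1: [0, -97/11, -93/11, -106/11, 26/11]
R3 ← R3 − (6/11)·R1: [0, 125/11, 177/11, 8/11, -124/11]
R3 ← R3 + (125/97)·R2: [0, 0, 504/97, -1134/97, -798/97]
3 nonzero rows, so the 3 vectors span a space of dimension 3.
Since 3 = 3, the vectors are linearly independent.

yes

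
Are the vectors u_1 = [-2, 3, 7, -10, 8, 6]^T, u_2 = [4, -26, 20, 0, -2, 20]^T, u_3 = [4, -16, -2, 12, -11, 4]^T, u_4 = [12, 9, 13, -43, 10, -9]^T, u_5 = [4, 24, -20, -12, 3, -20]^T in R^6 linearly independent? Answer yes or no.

Form the matrix with these vectors as rows and row reduce.
R2 ← R2 + (2)·R1: [0, -20, 34, -20, 14, 32]
R3 ← R3 + (2)·R1: [0, -10, 12, -8, 5, 16]
R4 ← R4 + (6)·R1: [0, 27, 55, -103, 58, 27]
R5 ← R5 + (2)·R1: [0, 30, -6, -32, 19, -8]
R3 ← R3 − (1/2)·R2: [0, 0, -5, 2, -2, 0]
R4 ← R4 + (27/20)·R2: [0, 0, 1009/10, -130, 769/10, 351/5]
R5 ← R5 + (3/2)·R2: [0, 0, 45, -62, 40, 40]
R4 ← R4 + (1009/50)·R3: [0, 0, 0, -2241/25, 1827/50, 351/5]
R5 ← R5 + (9)·R3: [0, 0, 0, -44, 22, 40]
R5 ← R5 − (1100/2241)·R4: [0, 0, 0, 0, 1012/249, 460/83]
5 nonzero rows, so the 5 vectors span a space of dimension 5.
Since 5 = 5, the vectors are linearly independent.

yes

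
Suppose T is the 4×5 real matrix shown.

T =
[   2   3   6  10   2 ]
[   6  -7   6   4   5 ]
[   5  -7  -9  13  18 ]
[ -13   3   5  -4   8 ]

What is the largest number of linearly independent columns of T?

4

Row reduce to echelon form.
R2 ← R2 − (3)·R1: [0, -16, -12, -26, -1]
R3 ← R3 − (5/2)·R1: [0, -29/2, -24, -12, 13]
R4 ← R4 + (13/2)·R1: [0, 45/2, 44, 61, 21]
R3 ← R3 − (29/32)·R2: [0, 0, -105/8, 185/16, 445/32]
R4 ← R4 + (45/32)·R2: [0, 0, 217/8, 391/16, 627/32]
R4 ← R4 + (31/15)·R3: [0, 0, 0, 145/3, 145/3]
Echelon form has 4 nonzero rows, so rank(T) = 4.
The rank gives the maximum number of linearly independent columns: 4.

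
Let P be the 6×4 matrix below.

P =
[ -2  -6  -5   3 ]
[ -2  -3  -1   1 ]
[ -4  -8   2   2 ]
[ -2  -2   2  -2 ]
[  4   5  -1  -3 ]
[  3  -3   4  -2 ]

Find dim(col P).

Row reduce to echelon form.
R2 ← R2 − R1: [0, 3, 4, -2]
R3 ← R3 − (2)·R1: [0, 4, 12, -4]
R4 ← R4 − R1: [0, 4, 7, -5]
R5 ← R5 + (2)·R1: [0, -7, -11, 3]
R6 ← R6 + (3/2)·R1: [0, -12, -7/2, 5/2]
R3 ← R3 − (4/3)·R2: [0, 0, 20/3, -4/3]
R4 ← R4 − (4/3)·R2: [0, 0, 5/3, -7/3]
R5 ← R5 + (7/3)·R2: [0, 0, -5/3, -5/3]
R6 ← R6 + (4)·R2: [0, 0, 25/2, -11/2]
R4 ← R4 − (1/4)·R3: [0, 0, 0, -2]
R5 ← R5 + (1/4)·R3: [0, 0, 0, -2]
R6 ← R6 − (15/8)·R3: [0, 0, 0, -3]
R5 ← R5 − R4: [0, 0, 0, 0]
R6 ← R6 − (3/2)·R4: [0, 0, 0, 0]
Echelon form has 4 nonzero rows, so rank(P) = 4.
The column space has dimension equal to the rank: 4.

4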